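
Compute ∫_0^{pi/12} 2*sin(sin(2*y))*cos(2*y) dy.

1 - cos(1/2)

Let u = sin(2*y), so du = 2*cos(2*y) dy. When y = 0, u = 0; when y = pi/12, u = 1/2.
The integral becomes ∫ sin(u) du from 0 to 1/2, with antiderivative -cos(u).
Back in y: F(y) = -cos(sin(2*y)).
Then F(pi/12) - F(0) = (-cos(1/2)) - (-1) = 1 - cos(1/2).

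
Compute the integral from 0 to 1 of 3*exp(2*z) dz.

An antiderivative is F(z) = 3*exp(2*z)/2.
Then F(1) - F(0) = (3*exp(2)/2) - (3/2) = -3/2 + 3*exp(2)/2.

-3/2 + 3*exp(2)/2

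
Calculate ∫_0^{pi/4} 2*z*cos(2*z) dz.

Integrate by parts once (u = z, dv = 2*cos(2*z) dz).
An antiderivative is F(z) = z*sin(2*z) + cos(2*z)/2.
Then F(pi/4) - F(0) = (pi/4) - (1/2) = -1/2 + pi/4.

-1/2 + pi/4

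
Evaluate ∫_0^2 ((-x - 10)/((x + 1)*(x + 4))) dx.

Factor the denominator: x**2 + 5*x + 4 = (x + 4)(x + 1).
Partial fractions: (-x - 10)/((x + 1)*(x + 4)) = 2/(x + 4) - 3/(x + 1).
An antiderivative is F(x) = -3*log(x + 1) + 2*log(x + 4).
Then F(2) - F(0) = (log(4/3)) - (log(16)) = -log(12).

-log(12)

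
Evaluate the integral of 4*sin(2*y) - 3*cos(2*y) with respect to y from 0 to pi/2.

An antiderivative is F(y) = -3*sin(2*y)/2 - 2*cos(2*y).
Then F(pi/2) - F(0) = (2) - (-2) = 4.

4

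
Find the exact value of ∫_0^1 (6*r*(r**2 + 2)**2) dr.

Let u = r**2 + 2, so du = 2*r dr. When r = 0, u = 2; when r = 1, u = 3.
The integral becomes 3·∫ u**2 du from 2 to 3, with antiderivative u**3.
Back in r: F(r) = (r**2 + 2)**3.
Then F(1) - F(0) = (27) - (8) = 19.

19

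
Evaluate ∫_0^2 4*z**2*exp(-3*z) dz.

8/27 - 200*exp(-6)/27

Integrate by parts twice (u = z^2, dv = 4*exp(-3*z) dz).
An antiderivative is F(z) = (-36*z**2 - 24*z - 8)*exp(-3*z)/27.
Then F(2) - F(0) = (-200*exp(-6)/27) - (-8/27) = 8/27 - 200*exp(-6)/27.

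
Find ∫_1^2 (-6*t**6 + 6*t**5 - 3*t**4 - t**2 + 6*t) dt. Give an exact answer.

By the power rule, an antiderivative is F(t) = -6*t**7/7 + t**6 - 3*t**5/5 - t**3/3 + 3*t**2.
Then F(2) - F(1) = (-5836/105) - (232/105) = -6068/105.

-6068/105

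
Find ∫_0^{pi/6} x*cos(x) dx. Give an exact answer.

Integrate by parts once (u = x, dv = cos(x) dx).
An antiderivative is F(x) = x*sin(x) + cos(x).
Then F(pi/6) - F(0) = (pi/12 + sqrt(3)/2) - (1) = -1 + pi/12 + sqrt(3)/2.

-1 + pi/12 + sqrt(3)/2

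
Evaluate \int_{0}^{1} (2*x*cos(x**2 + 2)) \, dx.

-sin(2) + sin(3)

Let u = x**2 + 2, so du = 2*x dx. When x = 0, u = 2; when x = 1, u = 3.
The integral becomes ∫ cos(u) du from 2 to 3, with antiderivative sin(u).
Back in x: F(x) = sin(x**2 + 2).
Then F(1) - F(0) = (sin(3)) - (sin(2)) = -sin(2) + sin(3).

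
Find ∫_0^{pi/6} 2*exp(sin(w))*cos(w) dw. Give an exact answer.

Let u = sin(w), so du = cos(w) dw. When w = 0, u = 0; when w = pi/6, u = 1/2.
The integral becomes 2·∫ exp(u) du from 0 to 1/2, with antiderivative 2*exp(u).
Back in w: F(w) = 2*exp(sin(w)).
Then F(pi/6) - F(0) = (2*exp(1/2)) - (2) = -2 + 2*exp(1/2).

-2 + 2*exp(1/2)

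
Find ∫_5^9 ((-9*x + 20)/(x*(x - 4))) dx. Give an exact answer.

Factor the denominator: x**2 - 4*x = x(x - 4).
Partial fractions: (-9*x + 20)/(x*(x - 4)) = -5/x - 4/(x - 4).
An antiderivative is F(x) = -5*log(x) - 4*log(x - 4).
Then F(9) - F(5) = (-10*log(3) - 4*log(5)) - (-5*log(5)) = -10*log(3) + log(5).

-10*log(3) + log(5)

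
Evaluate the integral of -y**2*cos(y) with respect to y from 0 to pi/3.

Integrate by parts twice (u = y^2, dv = -cos(y) dy).
An antiderivative is F(y) = -y**2*sin(y) - 2*y*cos(y) + 2*sin(y).
Then F(pi/3) - F(0) = (-pi/3 - sqrt(3)*pi**2/18 + sqrt(3)) - (0) = -pi/3 - sqrt(3)*pi**2/18 + sqrt(3).

-pi/3 - sqrt(3)*pi**2/18 + sqrt(3)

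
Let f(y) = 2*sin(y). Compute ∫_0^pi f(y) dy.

An antiderivative is F(y) = -2*cos(y).
Then F(pi) - F(0) = (2) - (-2) = 4.

4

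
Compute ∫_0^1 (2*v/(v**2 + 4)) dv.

Let u = v**2 + 4, so du = 2*v dv. When v = 0, u = 4; when v = 1, u = 5.
The integral becomes ∫ 1/u du from 4 to 5, with antiderivative log(u).
Back in v: F(v) = log(v**2 + 4).
Then F(1) - F(0) = (log(5)) - (log(4)) = log(5/4).

log(5/4)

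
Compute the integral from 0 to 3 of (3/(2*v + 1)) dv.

3*log(7)/2

An antiderivative is F(v) = 3*log(2*v + 1)/2.
Then F(3) - F(0) = (3*log(7)/2) - (0) = 3*log(7)/2.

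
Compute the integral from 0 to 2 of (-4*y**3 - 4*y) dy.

By the power rule, an antiderivative is F(y) = -y**4 - 2*y**2.
Then F(2) - F(0) = (-24) - (0) = -24.

-24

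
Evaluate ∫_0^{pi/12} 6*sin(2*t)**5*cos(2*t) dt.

1/128

Let u = sin(2*t), so du = 2*cos(2*t) dt. When t = 0, u = 0; when t = pi/12, u = 1/2.
The integral becomes 3·∫ u**5 du from 0 to 1/2, with antiderivative u**6/2.
Back in t: F(t) = sin(2*t)**6/2.
Then F(pi/12) - F(0) = (1/128) - (0) = 1/128.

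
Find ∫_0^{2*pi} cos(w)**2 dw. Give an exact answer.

Use the identity cos^2(w) = (1 + cos(2*w))/2.
An antiderivative is F(w) = w/2 + sin(2*w)/4.
Then F(2*pi) - F(0) = (pi) - (0) = pi.

pi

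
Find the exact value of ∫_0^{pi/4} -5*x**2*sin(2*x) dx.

5/4 - 5*pi/8

Integrate by parts twice (u = x^2, dv = -5*sin(2*x) dx).
An antiderivative is F(x) = 5*x**2*cos(2*x)/2 - 5*x*sin(2*x)/2 - 5*cos(2*x)/4.
Then F(pi/4) - F(0) = (-5*pi/8) - (-5/4) = 5/4 - 5*pi/8.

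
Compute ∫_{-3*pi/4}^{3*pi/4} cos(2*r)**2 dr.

3*pi/4

Use the identity cos^2(2*r) = (1 + cos(4*r))/2.
An antiderivative is F(r) = r/2 + sin(4*r)/8.
Then F(3*pi/4) - F(-3*pi/4) = (3*pi/8) - (-3*pi/8) = 3*pi/4.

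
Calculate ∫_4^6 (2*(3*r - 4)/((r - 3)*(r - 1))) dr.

Factor the denominator: r**2 - 4*r + 3 = (r - 1)(r - 3).
Partial fractions: 2*(3*r - 4)/((r - 3)*(r - 1)) = 1/(r - 1) + 5/(r - 3).
An antiderivative is F(r) = 5*log(r - 3) + log(r - 1).
Then F(6) - F(4) = (log(5) + 5*log(3)) - (log(3)) = log(5) + 4*log(3).

log(5) + 4*log(3)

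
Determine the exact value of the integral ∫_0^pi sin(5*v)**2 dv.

Use the identity sin^2(5*v) = (1 - cos(10*v))/2.
An antiderivative is F(v) = v/2 - sin(10*v)/20.
Then F(pi) - F(0) = (pi/2) - (0) = pi/2.

pi/2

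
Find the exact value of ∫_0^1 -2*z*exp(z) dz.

Integrate by parts once (u = z, dv = -2*exp(z) dz).
An antiderivative is F(z) = (-2*z + 2)*exp(z).
Then F(1) - F(0) = (0) - (2) = -2.

-2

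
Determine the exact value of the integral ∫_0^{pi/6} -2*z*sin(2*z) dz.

Integrate by parts once (u = z, dv = -2*sin(2*z) dz).
An antiderivative is F(z) = z*cos(2*z) - sin(2*z)/2.
Then F(pi/6) - F(0) = (-sqrt(3)/4 + pi/12) - (0) = -sqrt(3)/4 + pi/12.

-sqrt(3)/4 + pi/12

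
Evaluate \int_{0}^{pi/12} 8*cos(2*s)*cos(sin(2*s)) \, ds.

Let u = sin(2*s), so du = 2*cos(2*s) ds. When s = 0, u = 0; when s = pi/12, u = 1/2.
The integral becomes 4·∫ cos(u) du from 0 to 1/2, with antiderivative 4*sin(u).
Back in s: F(s) = 4*sin(sin(2*s)).
Then F(pi/12) - F(0) = (4*sin(1/2)) - (0) = 4*sin(1/2).

4*sin(1/2)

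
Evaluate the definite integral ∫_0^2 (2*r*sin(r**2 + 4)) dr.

Let u = r**2 + 4, so du = 2*r dr. When r = 0, u = 4; when r = 2, u = 8.
The integral becomes ∫ sin(u) du from 4 to 8, with antiderivative -cos(u).
Back in r: F(r) = -cos(r**2 + 4).
Then F(2) - F(0) = (-cos(8)) - (-cos(4)) = cos(4) - cos(8).

cos(4) - cos(8)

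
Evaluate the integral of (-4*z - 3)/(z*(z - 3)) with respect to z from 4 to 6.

-4*log(3) - log(2)

Factor the denominator: z**2 - 3*z = z(z - 3).
Partial fractions: (-4*z - 3)/(z*(z - 3)) = 1/z - 5/(z - 3).
An antiderivative is F(z) = log(z) - 5*log(z - 3).
Then F(6) - F(4) = (log(2/81)) - (log(4)) = -4*log(3) - log(2).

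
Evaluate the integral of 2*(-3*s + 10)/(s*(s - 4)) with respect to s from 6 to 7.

-5*log(7) + 6*log(2) + 4*log(3)

Factor the denominator: s**2 - 4*s = s(s - 4).
Partial fractions: 2*(-3*s + 10)/(s*(s - 4)) = -5/s - 1/(s - 4).
An antiderivative is F(s) = -5*log(s) - log(s - 4).
Then F(7) - F(6) = (-5*log(7) - log(3)) - (-5*log(3) - 6*log(2)) = -5*log(7) + 6*log(2) + 4*log(3).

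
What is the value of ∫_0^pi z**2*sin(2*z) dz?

Integrate by parts twice (u = z^2, dv = sin(2*z) dz).
An antiderivative is F(z) = -z**2*cos(2*z)/2 + z*sin(2*z)/2 + cos(2*z)/4.
Then F(pi) - F(0) = (1/4 - pi**2/2) - (1/4) = -pi**2/2.

-pi**2/2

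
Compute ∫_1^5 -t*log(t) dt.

Integrate by parts once (u = ln t, dv = -t dt).
An antiderivative is F(t) = -t**2*(2*log(t) - 1)/4.
Then F(5) - F(1) = (25/4 - 25*log(5)/2) - (1/4) = 6 - 25*log(5)/2.

6 - 25*log(5)/2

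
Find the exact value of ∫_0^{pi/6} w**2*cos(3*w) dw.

-2/27 + pi**2/108

Integrate by parts twice (u = w^2, dv = cos(3*w) dw).
An antiderivative is F(w) = w**2*sin(3*w)/3 + 2*w*cos(3*w)/9 - 2*sin(3*w)/27.
Then F(pi/6) - F(0) = (-2/27 + pi**2/108) - (0) = -2/27 + pi**2/108.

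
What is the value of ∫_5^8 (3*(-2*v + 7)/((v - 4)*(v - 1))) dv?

Factor the denominator: v**2 - 5*v + 4 = (v - 1)(v - 4).
Partial fractions: 3*(-2*v + 7)/((v - 4)*(v - 1)) = -5/(v - 1) - 1/(v - 4).
An antiderivative is F(v) = -log(v - 4) - 5*log(v - 1).
Then F(8) - F(5) = (-5*log(7) - 2*log(2)) - (-10*log(2)) = -5*log(7) + 8*log(2).

-5*log(7) + 8*log(2)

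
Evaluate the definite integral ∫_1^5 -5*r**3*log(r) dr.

Integrate by parts once (u = ln r, dv = -5*r**3 dr).
An antiderivative is F(r) = -5*r**4*(4*log(r) - 1)/16.
Then F(5) - F(1) = (3125/16 - 3125*log(5)/4) - (5/16) = 195 - 3125*log(5)/4.

195 - 3125*log(5)/4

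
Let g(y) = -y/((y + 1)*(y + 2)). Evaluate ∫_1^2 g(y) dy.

Factor the denominator: y**2 + 3*y + 2 = (y + 2)(y + 1).
Partial fractions: -y/((y + 1)*(y + 2)) = -2/(y + 2) + 1/(y + 1).
An antiderivative is F(y) = log(y + 1) - 2*log(y + 2).
Then F(2) - F(1) = (log(3/16)) - (log(2/9)) = log(27/32).

log(27/32)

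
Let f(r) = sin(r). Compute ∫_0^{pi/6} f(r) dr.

An antiderivative is F(r) = -cos(r).
Then F(pi/6) - F(0) = (-sqrt(3)/2) - (-1) = 1 - sqrt(3)/2.

1 - sqrt(3)/2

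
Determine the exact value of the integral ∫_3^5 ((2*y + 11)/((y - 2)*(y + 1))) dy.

Factor the denominator: y**2 - y - 2 = (y + 1)(y - 2).
Partial fractions: (2*y + 11)/((y - 2)*(y + 1)) = -3/(y + 1) + 5/(y - 2).
An antiderivative is F(y) = 5*log(y - 2) - 3*log(y + 1).
Then F(5) - F(3) = (log(9/8)) - (-log(64)) = log(72).

log(72)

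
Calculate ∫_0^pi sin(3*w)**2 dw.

pi/2

Use the identity sin^2(3*w) = (1 - cos(6*w))/2.
An antiderivative is F(w) = w/2 - sin(6*w)/12.
Then F(pi) - F(0) = (pi/2) - (0) = pi/2.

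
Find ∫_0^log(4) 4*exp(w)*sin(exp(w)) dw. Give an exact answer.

4*cos(1) - 4*cos(4)

Let u = exp(w), so du = exp(w) dw. When w = 0, u = 1; when w = log(4), u = 4.
The integral becomes 4·∫ sin(u) du from 1 to 4, with antiderivative -4*cos(u).
Back in w: F(w) = -4*cos(exp(w)).
Then F(log(4)) - F(0) = (-4*cos(4)) - (-4*cos(1)) = 4*cos(1) - 4*cos(4).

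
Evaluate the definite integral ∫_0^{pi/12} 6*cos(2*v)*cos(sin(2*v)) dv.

Let u = sin(2*v), so du = 2*cos(2*v) dv. When v = 0, u = 0; when v = pi/12, u = 1/2.
The integral becomes 3·∫ cos(u) du from 0 to 1/2, with antiderivative 3*sin(u).
Back in v: F(v) = 3*sin(sin(2*v)).
Then F(pi/12) - F(0) = (3*sin(1/2)) - (0) = 3*sin(1/2).

3*sin(1/2)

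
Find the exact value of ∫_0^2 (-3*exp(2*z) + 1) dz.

An antiderivative is F(z) = -3*exp(2*z)/2 + z.
Then F(2) - F(0) = (2 - 3*exp(4)/2) - (-3/2) = 7/2 - 3*exp(4)/2.

7/2 - 3*exp(4)/2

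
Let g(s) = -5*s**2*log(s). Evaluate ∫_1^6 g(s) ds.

-360*log(3) - 360*log(2) + 1075/9

Integrate by parts once (u = ln s, dv = -5*s**2 ds).
An antiderivative is F(s) = -5*s**3*(3*log(s) - 1)/9.
Then F(6) - F(1) = (-360*log(3) - 360*log(2) + 120) - (5/9) = -360*log(3) - 360*log(2) + 1075/9.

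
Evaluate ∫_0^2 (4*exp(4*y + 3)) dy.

Let u = 4*y + 3, so du = 4 dy. When y = 0, u = 3; when y = 2, u = 11.
The integral becomes ∫ exp(u) du from 3 to 11, with antiderivative exp(u).
Back in y: F(y) = exp(4*y + 3).
Then F(2) - F(0) = (exp(11)) - (exp(3)) = -exp(3) + exp(11).

-exp(3) + exp(11)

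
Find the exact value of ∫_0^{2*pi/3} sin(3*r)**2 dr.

pi/3

Use the identity sin^2(3*r) = (1 - cos(6*r))/2.
An antiderivative is F(r) = r/2 - sin(6*r)/12.
Then F(2*pi/3) - F(0) = (pi/3) - (0) = pi/3.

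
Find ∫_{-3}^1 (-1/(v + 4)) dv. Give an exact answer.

-log(5)

An antiderivative is F(v) = -log(v + 4).
Then F(1) - F(-3) = (-log(5)) - (0) = -log(5).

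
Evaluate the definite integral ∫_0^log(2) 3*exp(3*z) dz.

7

Let u = exp(z), so du = exp(z) dz. When z = 0, u = 1; when z = log(2), u = 2.
The integral becomes 3·∫ u**2 du from 1 to 2, with antiderivative u**3.
Back in z: F(z) = exp(3*z).
Then F(log(2)) - F(0) = (8) - (1) = 7.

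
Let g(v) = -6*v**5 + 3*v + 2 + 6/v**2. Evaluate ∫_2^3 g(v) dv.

By the power rule, an antiderivative is F(v) = -v**6 + 3*v**2/2 + 2*v - 6/v.
Then F(3) - F(2) = (-1423/2) - (-57) = -1309/2.

-1309/2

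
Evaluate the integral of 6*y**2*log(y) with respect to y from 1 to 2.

Integrate by parts once (u = ln y, dv = 6*y**2 dy).
An antiderivative is F(y) = 2*y**3*(3*log(y) - 1)/3.
Then F(2) - F(1) = (-16/3 + 16*log(2)) - (-2/3) = -14/3 + 16*log(2).

-14/3 + 16*log(2)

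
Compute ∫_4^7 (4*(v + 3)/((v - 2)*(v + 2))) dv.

Factor the denominator: v**2 - 4 = (v + 2)(v - 2).
Partial fractions: 4*(v + 3)/((v - 2)*(v + 2)) = -1/(v + 2) + 5/(v - 2).
An antiderivative is F(v) = 5*log(v - 2) - log(v + 2).
Then F(7) - F(4) = (-2*log(3) + 5*log(5)) - (log(16/3)) = -4*log(2) - log(3) + 5*log(5).

-4*log(2) - log(3) + 5*log(5)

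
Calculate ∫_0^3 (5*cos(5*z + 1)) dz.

Let u = 5*z + 1, so du = 5 dz. When z = 0, u = 1; when z = 3, u = 16.
The integral becomes ∫ cos(u) du from 1 to 16, with antiderivative sin(u).
Back in z: F(z) = sin(5*z + 1).
Then F(3) - F(0) = (sin(16)) - (sin(1)) = -sin(1) + sin(16).

-sin(1) + sin(16)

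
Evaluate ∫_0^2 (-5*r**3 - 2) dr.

-24

By the power rule, an antiderivative is F(r) = -5*r**4/4 - 2*r.
Then F(2) - F(0) = (-24) - (0) = -24.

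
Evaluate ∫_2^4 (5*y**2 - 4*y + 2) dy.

220/3

By the power rule, an antiderivative is F(y) = 5*y**3/3 - 2*y**2 + 2*y.
Then F(4) - F(2) = (248/3) - (28/3) = 220/3.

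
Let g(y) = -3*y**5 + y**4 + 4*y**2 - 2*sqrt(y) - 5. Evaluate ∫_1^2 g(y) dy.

-589/30 - 8*sqrt(2)/3

By the power rule, an antiderivative is F(y) = -y**6/2 + y**5/5 - 4*y**(3/2)/3 + 4*y**3/3 - 5*y.
Then F(2) - F(1) = (-374/15 - 8*sqrt(2)/3) - (-53/10) = -589/30 - 8*sqrt(2)/3.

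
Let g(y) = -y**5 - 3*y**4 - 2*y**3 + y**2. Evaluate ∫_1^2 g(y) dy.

By the power rule, an antiderivative is F(y) = -y**6/6 - 3*y**5/5 - y**4/2 + y**3/3.
Then F(2) - F(1) = (-176/5) - (-14/15) = -514/15.

-514/15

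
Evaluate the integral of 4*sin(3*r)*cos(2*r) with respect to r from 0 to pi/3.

6/5

Use the identity sin(3*r)cos(2*r) = [sin(5*r) + sin(r)]/2.
An antiderivative is F(r) = -2*cos(r) - 2*cos(5*r)/5.
Then F(pi/3) - F(0) = (-6/5) - (-12/5) = 6/5.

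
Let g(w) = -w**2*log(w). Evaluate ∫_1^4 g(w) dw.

7 - 128*log(2)/3

Integrate by parts once (u = ln w, dv = -w**2 dw).
An antiderivative is F(w) = -w**3*(3*log(w) - 1)/9.
Then F(4) - F(1) = (64/9 - 128*log(2)/3) - (1/9) = 7 - 128*log(2)/3.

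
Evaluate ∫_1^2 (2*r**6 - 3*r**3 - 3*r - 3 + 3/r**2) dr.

533/28

By the power rule, an antiderivative is F(r) = 2*r**7/7 - 3*r**4/4 - 3*r**2/2 - 3*r - 3/r.
Then F(2) - F(1) = (155/14) - (-223/28) = 533/28.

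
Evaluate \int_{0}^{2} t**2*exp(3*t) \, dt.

-2/27 + 26*exp(6)/27

Integrate by parts twice (u = t^2, dv = exp(3*t) dt).
An antiderivative is F(t) = (9*t**2 - 6*t + 2)*exp(3*t)/27.
Then F(2) - F(0) = (26*exp(6)/27) - (2/27) = -2/27 + 26*exp(6)/27.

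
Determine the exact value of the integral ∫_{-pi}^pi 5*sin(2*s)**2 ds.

Use the identity sin^2(2*s) = (1 - cos(4*s))/2.
An antiderivative is F(s) = 5*s/2 - 5*sin(4*s)/8.
Then F(pi) - F(-pi) = (5*pi/2) - (-5*pi/2) = 5*pi.

5*pi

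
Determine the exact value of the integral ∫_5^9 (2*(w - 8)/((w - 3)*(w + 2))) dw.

-4*log(7) - 2*log(3) + 4*log(11)

Factor the denominator: w**2 - w - 6 = (w + 2)(w - 3).
Partial fractions: 2*(w - 8)/((w - 3)*(w + 2)) = 4/(w + 2) - 2/(w - 3).
An antiderivative is F(w) = -2*log(w - 3) + 4*log(w + 2).
Then F(9) - F(5) = (-2*log(3) - 2*log(2) + 4*log(11)) - (-2*log(2) + 4*log(7)) = -4*log(7) - 2*log(3) + 4*log(11).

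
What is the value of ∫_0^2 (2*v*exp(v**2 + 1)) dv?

Let u = v**2 + 1, so du = 2*v dv. When v = 0, u = 1; when v = 2, u = 5.
The integral becomes ∫ exp(u) du from 1 to 5, with antiderivative exp(u).
Back in v: F(v) = exp(v**2 + 1).
Then F(2) - F(0) = (exp(5)) - (exp(1)) = -exp(1) + exp(5).

-exp(1) + exp(5)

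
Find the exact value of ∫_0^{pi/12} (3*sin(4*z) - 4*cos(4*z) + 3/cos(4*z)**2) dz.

3/8 + sqrt(3)/4

An antiderivative is F(z) = -sin(4*z) - 3*cos(4*z)/4 + 3*tan(4*z)/4.
Then F(pi/12) - F(0) = (-3/8 + sqrt(3)/4) - (-3/4) = 3/8 + sqrt(3)/4.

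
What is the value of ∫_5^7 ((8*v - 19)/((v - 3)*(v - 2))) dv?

-3*log(3) + 5*log(2) + 3*log(5)

Factor the denominator: v**2 - 5*v + 6 = (v - 2)(v - 3).
Partial fractions: (8*v - 19)/((v - 3)*(v - 2)) = 3/(v - 2) + 5/(v - 3).
An antiderivative is F(v) = 5*log(v - 3) + 3*log(v - 2).
Then F(7) - F(5) = (3*log(5) + 10*log(2)) - (3*log(3) + 5*log(2)) = -3*log(3) + 5*log(2) + 3*log(5).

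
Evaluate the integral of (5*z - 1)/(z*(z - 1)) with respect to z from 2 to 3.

log(24)

Factor the denominator: z**2 - z = z(z - 1).
Partial fractions: (5*z - 1)/(z*(z - 1)) = 1/z + 4/(z - 1).
An antiderivative is F(z) = log(z) + 4*log(z - 1).
Then F(3) - F(2) = (log(48)) - (log(2)) = log(24).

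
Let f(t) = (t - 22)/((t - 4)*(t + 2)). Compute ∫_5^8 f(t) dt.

-4*log(7) - 2*log(2) + 4*log(5)

Factor the denominator: t**2 - 2*t - 8 = (t + 2)(t - 4).
Partial fractions: (t - 22)/((t - 4)*(t + 2)) = 4/(t + 2) - 3/(t - 4).
An antiderivative is F(t) = -3*log(t - 4) + 4*log(t + 2).
Then F(8) - F(5) = (-2*log(2) + 4*log(5)) - (4*log(7)) = -4*log(7) - 2*log(2) + 4*log(5).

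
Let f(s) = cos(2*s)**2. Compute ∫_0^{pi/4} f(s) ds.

pi/8

Use the identity cos^2(2*s) = (1 + cos(4*s))/2.
An antiderivative is F(s) = s/2 + sin(4*s)/8.
Then F(pi/4) - F(0) = (pi/8) - (0) = pi/8.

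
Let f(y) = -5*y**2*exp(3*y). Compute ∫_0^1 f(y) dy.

10/27 - 25*exp(3)/27

Integrate by parts twice (u = y^2, dv = -5*exp(3*y) dy).
An antiderivative is F(y) = (-45*y**2 + 30*y - 10)*exp(3*y)/27.
Then F(1) - F(0) = (-25*exp(3)/27) - (-10/27) = 10/27 - 25*exp(3)/27.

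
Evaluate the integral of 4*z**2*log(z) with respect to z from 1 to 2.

-28/9 + 32*log(2)/3

Integrate by parts once (u = ln z, dv = 4*z**2 dz).
An antiderivative is F(z) = 4*z**3*(3*log(z) - 1)/9.
Then F(2) - F(1) = (-32/9 + 32*log(2)/3) - (-4/9) = -28/9 + 32*log(2)/3.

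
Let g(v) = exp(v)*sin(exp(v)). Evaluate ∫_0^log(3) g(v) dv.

cos(1) - cos(3)

Let u = exp(v), so du = exp(v) dv. When v = 0, u = 1; when v = log(3), u = 3.
The integral becomes ∫ sin(u) du from 1 to 3, with antiderivative -cos(u).
Back in v: F(v) = -cos(exp(v)).
Then F(log(3)) - F(0) = (-cos(3)) - (-cos(1)) = cos(1) - cos(3).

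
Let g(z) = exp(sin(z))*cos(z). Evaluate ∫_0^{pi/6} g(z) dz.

-1 + exp(1/2)

Let u = sin(z), so du = cos(z) dz. When z = 0, u = 0; when z = pi/6, u = 1/2.
The integral becomes ∫ exp(u) du from 0 to 1/2, with antiderivative exp(u).
Back in z: F(z) = exp(sin(z)).
Then F(pi/6) - F(0) = (exp(1/2)) - (1) = -1 + exp(1/2).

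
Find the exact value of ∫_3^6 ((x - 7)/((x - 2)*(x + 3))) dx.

log(9/16)

Factor the denominator: x**2 + x - 6 = (x + 3)(x - 2).
Partial fractions: (x - 7)/((x - 2)*(x + 3)) = 2/(x + 3) - 1/(x - 2).
An antiderivative is F(x) = -log(x - 2) + 2*log(x + 3).
Then F(6) - F(3) = (log(81/4)) - (log(36)) = log(9/16).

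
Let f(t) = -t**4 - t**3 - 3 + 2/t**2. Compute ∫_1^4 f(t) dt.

By the power rule, an antiderivative is F(t) = -t**5/5 - t**4/4 - 3*t - 2/t.
Then F(4) - F(1) = (-2813/10) - (-109/20) = -5517/20.

-5517/20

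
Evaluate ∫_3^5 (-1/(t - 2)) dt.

An antiderivative is F(t) = -log(t - 2).
Then F(5) - F(3) = (-log(3)) - (0) = -log(3).

-log(3)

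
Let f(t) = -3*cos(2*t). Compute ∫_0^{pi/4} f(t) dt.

-3/2

An antiderivative is F(t) = -3*sin(2*t)/2.
Then F(pi/4) - F(0) = (-3/2) - (0) = -3/2.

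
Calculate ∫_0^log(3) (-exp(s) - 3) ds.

An antiderivative is F(s) = -3*s - exp(s).
Then F(log(3)) - F(0) = (-3*log(3) - 3) - (-1) = -log(27) - 2.

-log(27) - 2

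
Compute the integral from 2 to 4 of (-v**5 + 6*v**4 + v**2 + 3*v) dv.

8326/15

By the power rule, an antiderivative is F(v) = -v**6/6 + 6*v**5/5 + v**3/3 + 3*v**2/2.
Then F(4) - F(2) = (8872/15) - (182/5) = 8326/15.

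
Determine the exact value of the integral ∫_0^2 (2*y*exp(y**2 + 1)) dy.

-exp(1) + exp(5)

Let u = y**2 + 1, so du = 2*y dy. When y = 0, u = 1; when y = 2, u = 5.
The integral becomes ∫ exp(u) du from 1 to 5, with antiderivative exp(u).
Back in y: F(y) = exp(y**2 + 1).
Then F(2) - F(0) = (exp(5)) - (exp(1)) = -exp(1) + exp(5).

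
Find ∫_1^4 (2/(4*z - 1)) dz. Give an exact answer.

log(5)/2

An antiderivative is F(z) = log(4*z - 1)/2.
Then F(4) - F(1) = (log(15)/2) - (log(3)/2) = log(5)/2.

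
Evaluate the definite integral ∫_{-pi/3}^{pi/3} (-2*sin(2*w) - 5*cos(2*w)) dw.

An antiderivative is F(w) = -5*sin(2*w)/2 + cos(2*w).
Then F(pi/3) - F(-pi/3) = (-5*sqrt(3)/4 - 1/2) - (-1/2 + 5*sqrt(3)/4) = -5*sqrt(3)/2.

-5*sqrt(3)/2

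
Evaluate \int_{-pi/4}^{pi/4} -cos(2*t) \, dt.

An antiderivative is F(t) = -sin(2*t)/2.
Then F(pi/4) - F(-pi/4) = (-1/2) - (1/2) = -1.

-1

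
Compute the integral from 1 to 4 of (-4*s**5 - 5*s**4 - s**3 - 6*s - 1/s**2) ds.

By the power rule, an antiderivative is F(s) = -2*s**6/3 - s**5 - s**4/4 - 3*s**2 + 1/s.
Then F(4) - F(1) = (-46397/12) - (-47/12) = -7725/2.

-7725/2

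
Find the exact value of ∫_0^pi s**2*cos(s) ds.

-2*pi

Integrate by parts twice (u = s^2, dv = cos(s) ds).
An antiderivative is F(s) = s**2*sin(s) + 2*s*cos(s) - 2*sin(s).
Then F(pi) - F(0) = (-2*pi) - (0) = -2*pi.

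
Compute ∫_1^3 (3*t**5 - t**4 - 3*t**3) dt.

1278/5

By the power rule, an antiderivative is F(t) = t**6/2 - t**5/5 - 3*t**4/4.
Then F(3) - F(1) = (5103/20) - (-9/20) = 1278/5.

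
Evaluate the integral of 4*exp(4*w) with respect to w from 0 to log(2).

Let u = exp(w), so du = exp(w) dw. When w = 0, u = 1; when w = log(2), u = 2.
The integral becomes 4·∫ u**3 du from 1 to 2, with antiderivative u**4.
Back in w: F(w) = exp(4*w).
Then F(log(2)) - F(0) = (16) - (1) = 15.

15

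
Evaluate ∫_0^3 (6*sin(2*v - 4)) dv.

3*cos(4) - 3*cos(2)

Let u = 2*v - 4, so du = 2 dv. When v = 0, u = -4; when v = 3, u = 2.
The integral becomes 3·∫ sin(u) du from -4 to 2, with antiderivative -3*cos(u).
Back in v: F(v) = -3*cos(2*v - 4).
Then F(3) - F(0) = (-3*cos(2)) - (-3*cos(4)) = 3*cos(4) - 3*cos(2).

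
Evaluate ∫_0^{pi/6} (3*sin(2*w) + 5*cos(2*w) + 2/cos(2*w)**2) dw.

3/4 + 9*sqrt(3)/4

An antiderivative is F(w) = 5*sin(2*w)/2 - 3*cos(2*w)/2 + tan(2*w).
Then F(pi/6) - F(0) = (-3/4 + 9*sqrt(3)/4) - (-3/2) = 3/4 + 9*sqrt(3)/4.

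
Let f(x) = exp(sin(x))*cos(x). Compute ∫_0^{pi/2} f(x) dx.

-1 + E

Let u = sin(x), so du = cos(x) dx. When x = 0, u = 0; when x = pi/2, u = 1.
The integral becomes ∫ exp(u) du from 0 to 1, with antiderivative exp(u).
Back in x: F(x) = exp(sin(x)).
Then F(pi/2) - F(0) = (E) - (1) = -1 + E.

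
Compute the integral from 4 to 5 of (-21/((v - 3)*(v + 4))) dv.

Factor the denominator: v**2 + v - 12 = (v + 4)(v - 3).
Partial fractions: -21/((v - 3)*(v + 4)) = 3/(v + 4) - 3/(v - 3).
An antiderivative is F(v) = -3*log(v - 3) + 3*log(v + 4).
Then F(5) - F(4) = (-3*log(2) + 6*log(3)) - (9*log(2)) = -12*log(2) + 6*log(3).

-12*log(2) + 6*log(3)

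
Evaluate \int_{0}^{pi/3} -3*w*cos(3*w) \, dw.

Integrate by parts once (u = w, dv = -3*cos(3*w) dw).
An antiderivative is F(w) = -w*sin(3*w) - cos(3*w)/3.
Then F(pi/3) - F(0) = (1/3) - (-1/3) = 2/3.

2/3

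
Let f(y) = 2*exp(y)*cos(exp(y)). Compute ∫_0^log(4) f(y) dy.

Let u = exp(y), so du = exp(y) dy. When y = 0, u = 1; when y = log(4), u = 4.
The integral becomes 2·∫ cos(u) du from 1 to 4, with antiderivative 2*sin(u).
Back in y: F(y) = 2*sin(exp(y)).
Then F(log(4)) - F(0) = (2*sin(4)) - (2*sin(1)) = -2*sin(1) + 2*sin(4).

-2*sin(1) + 2*sin(4)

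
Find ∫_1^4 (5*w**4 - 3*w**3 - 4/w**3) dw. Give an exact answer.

By the power rule, an antiderivative is F(w) = w**5 - 3*w**4/4 + 2/w**2.
Then F(4) - F(1) = (6657/8) - (9/4) = 6639/8.

6639/8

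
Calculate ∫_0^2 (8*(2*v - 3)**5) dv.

-1456/3

Let u = 2*v - 3, so du = 2 dv. When v = 0, u = -3; when v = 2, u = 1.
The integral becomes 4·∫ u**5 du from -3 to 1, with antiderivative 2*u**6/3.
Back in v: F(v) = 2*(2*v - 3)**6/3.
Then F(2) - F(0) = (2/3) - (486) = -1456/3.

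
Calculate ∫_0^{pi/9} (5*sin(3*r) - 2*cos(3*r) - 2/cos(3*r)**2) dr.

An antiderivative is F(r) = -2*sin(3*r)/3 - 5*cos(3*r)/3 - 2*tan(3*r)/3.
Then F(pi/9) - F(0) = (-sqrt(3) - 5/6) - (-5/3) = 5/6 - sqrt(3).

5/6 - sqrt(3)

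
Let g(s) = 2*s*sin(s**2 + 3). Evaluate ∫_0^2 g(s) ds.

cos(3) - cos(7)

Let u = s**2 + 3, so du = 2*s ds. When s = 0, u = 3; when s = 2, u = 7.
The integral becomes ∫ sin(u) du from 3 to 7, with antiderivative -cos(u).
Back in s: F(s) = -cos(s**2 + 3).
Then F(2) - F(0) = (-cos(7)) - (-cos(3)) = cos(3) - cos(7).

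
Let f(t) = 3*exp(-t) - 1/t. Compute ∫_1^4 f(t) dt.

(-log(4**exp(4)) - 3 + 3*exp(3))*exp(-4)

An antiderivative is F(t) = -log(t) - 3*exp(-t).
Then F(4) - F(1) = ((-log(4**exp(4)) - 3)*exp(-4)) - (-3*exp(-1)) = (-log(4**exp(4)) - 3 + 3*exp(3))*exp(-4).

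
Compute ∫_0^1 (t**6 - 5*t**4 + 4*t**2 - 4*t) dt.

-32/21

By the power rule, an antiderivative is F(t) = t**7/7 - t**5 + 4*t**3/3 - 2*t**2.
Then F(1) - F(0) = (-32/21) - (0) = -32/21.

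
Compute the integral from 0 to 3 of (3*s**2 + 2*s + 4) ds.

By the power rule, an antiderivative is F(s) = s**3 + s**2 + 4*s.
Then F(3) - F(0) = (48) - (0) = 48.

48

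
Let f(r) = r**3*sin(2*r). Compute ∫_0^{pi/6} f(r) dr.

-3*sqrt(3)/16 - pi**3/864 + sqrt(3)*pi**2/96 + pi/16

Integrate by parts 3 times (u = r^3, dv = sin(2*r) dr).
An antiderivative is F(r) = -r**3*cos(2*r)/2 + 3*r**2*sin(2*r)/4 + 3*r*cos(2*r)/4 - 3*sin(2*r)/8.
Then F(pi/6) - F(0) = (-3*sqrt(3)/16 - pi**3/864 + sqrt(3)*pi**2/96 + pi/16) - (0) = -3*sqrt(3)/16 - pi**3/864 + sqrt(3)*pi**2/96 + pi/16.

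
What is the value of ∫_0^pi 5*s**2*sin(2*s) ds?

-5*pi**2/2

Integrate by parts twice (u = s^2, dv = 5*sin(2*s) ds).
An antiderivative is F(s) = -5*s**2*cos(2*s)/2 + 5*s*sin(2*s)/2 + 5*cos(2*s)/4.
Then F(pi) - F(0) = (5/4 - 5*pi**2/2) - (5/4) = -5*pi**2/2.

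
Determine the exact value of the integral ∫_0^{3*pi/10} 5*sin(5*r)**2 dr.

3*pi/4

Use the identity sin^2(5*r) = (1 - cos(10*r))/2.
An antiderivative is F(r) = 5*r/2 - sin(10*r)/4.
Then F(3*pi/10) - F(0) = (3*pi/4) - (0) = 3*pi/4.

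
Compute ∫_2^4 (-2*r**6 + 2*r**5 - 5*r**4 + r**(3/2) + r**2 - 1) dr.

By the power rule, an antiderivative is F(r) = -2*r**7/7 + r**6/3 + 2*r**(5/2)/5 - r**5 + r**3/3 - r.
Then F(4) - F(2) = (-452516/105) - (-326/7 + 8*sqrt(2)/5) = -447626/105 - 8*sqrt(2)/5.

-447626/105 - 8*sqrt(2)/5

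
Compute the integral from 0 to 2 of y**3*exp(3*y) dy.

Integrate by parts 3 times (u = y^3, dv = exp(3*y) dy).
An antiderivative is F(y) = (9*y**3 - 9*y**2 + 6*y - 2)*exp(3*y)/27.
Then F(2) - F(0) = (46*exp(6)/27) - (-2/27) = 2/27 + 46*exp(6)/27.

2/27 + 46*exp(6)/27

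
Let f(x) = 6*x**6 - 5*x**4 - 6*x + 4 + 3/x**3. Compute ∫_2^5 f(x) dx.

By the power rule, an antiderivative is F(x) = 6*x**7/7 - x**5 - 3*x**2 + 4*x - 3/(2*x**2).
Then F(5) - F(2) = (22324479/350) - (4107/56) = 89195241/1400.

89195241/1400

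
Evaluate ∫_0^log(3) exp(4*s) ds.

Let u = exp(s), so du = exp(s) ds. When s = 0, u = 1; when s = log(3), u = 3.
The integral becomes ∫ u**3 du from 1 to 3, with antiderivative u**4/4.
Back in s: F(s) = exp(4*s)/4.
Then F(log(3)) - F(0) = (81/4) - (1/4) = 20.

20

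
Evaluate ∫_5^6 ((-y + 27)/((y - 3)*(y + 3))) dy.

-6*log(3) + 11*log(2)

Factor the denominator: y**2 - 9 = (y + 3)(y - 3).
Partial fractions: (-y + 27)/((y - 3)*(y + 3)) = -5/(y + 3) + 4/(y - 3).
An antiderivative is F(y) = 4*log(y - 3) - 5*log(y + 3).
Then F(6) - F(5) = (-6*log(3)) - (-11*log(2)) = -6*log(3) + 11*log(2).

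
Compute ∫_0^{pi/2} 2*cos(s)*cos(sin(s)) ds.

Let u = sin(s), so du = cos(s) ds. When s = 0, u = 0; when s = pi/2, u = 1.
The integral becomes 2·∫ cos(u) du from 0 to 1, with antiderivative 2*sin(u).
Back in s: F(s) = 2*sin(sin(s)).
Then F(pi/2) - F(0) = (2*sin(1)) - (0) = 2*sin(1).

2*sin(1)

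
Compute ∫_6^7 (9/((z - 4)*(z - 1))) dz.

Factor the denominator: z**2 - 5*z + 4 = (z - 1)(z - 4).
Partial fractions: 9/((z - 4)*(z - 1)) = -3/(z - 1) + 3/(z - 4).
An antiderivative is F(z) = 3*log(z - 4) - 3*log(z - 1).
Then F(7) - F(6) = (-log(8)) - (-3*log(5) + 3*log(2)) = -6*log(2) + 3*log(5).

-6*log(2) + 3*log(5)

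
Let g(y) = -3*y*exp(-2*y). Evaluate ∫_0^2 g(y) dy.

-3/4 + 15*exp(-4)/4

Integrate by parts once (u = y, dv = -3*exp(-2*y) dy).
An antiderivative is F(y) = (6*y + 3)*exp(-2*y)/4.
Then F(2) - F(0) = (15*exp(-4)/4) - (3/4) = -3/4 + 15*exp(-4)/4.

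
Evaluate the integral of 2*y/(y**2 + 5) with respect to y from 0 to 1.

log(6/5)

Let u = y**2 + 5, so du = 2*y dy. When y = 0, u = 5; when y = 1, u = 6.
The integral becomes ∫ 1/u du from 5 to 6, with antiderivative log(u).
Back in y: F(y) = log(y**2 + 5).
Then F(1) - F(0) = (log(6)) - (log(5)) = log(6/5).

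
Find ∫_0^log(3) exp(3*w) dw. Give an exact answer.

26/3

Let u = exp(w), so du = exp(w) dw. When w = 0, u = 1; when w = log(3), u = 3.
The integral becomes ∫ u**2 du from 1 to 3, with antiderivative u**3/3.
Back in w: F(w) = exp(3*w)/3.
Then F(log(3)) - F(0) = (9) - (1/3) = 26/3.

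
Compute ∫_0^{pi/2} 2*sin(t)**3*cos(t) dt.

Let u = sin(t), so du = cos(t) dt. When t = 0, u = 0; when t = pi/2, u = 1.
The integral becomes 2·∫ u**3 du from 0 to 1, with antiderivative u**4/2.
Back in t: F(t) = sin(t)**4/2.
Then F(pi/2) - F(0) = (1/2) - (0) = 1/2.

1/2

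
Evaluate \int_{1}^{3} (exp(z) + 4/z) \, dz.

An antiderivative is F(z) = exp(z) + 4*log(z).
Then F(3) - F(1) = (log(81) + exp(3)) - (exp(1)) = -exp(1) + log(81) + exp(3).

-exp(1) + log(81) + exp(3)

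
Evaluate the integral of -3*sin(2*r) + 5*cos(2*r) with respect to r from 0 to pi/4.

1

An antiderivative is F(r) = 5*sin(2*r)/2 + 3*cos(2*r)/2.
Then F(pi/4) - F(0) = (5/2) - (3/2) = 1.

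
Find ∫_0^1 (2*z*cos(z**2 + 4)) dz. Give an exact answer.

sin(5) - sin(4)

Let u = z**2 + 4, so du = 2*z dz. When z = 0, u = 4; when z = 1, u = 5.
The integral becomes ∫ cos(u) du from 4 to 5, with antiderivative sin(u).
Back in z: F(z) = sin(z**2 + 4).
Then F(1) - F(0) = (sin(5)) - (sin(4)) = sin(5) - sin(4).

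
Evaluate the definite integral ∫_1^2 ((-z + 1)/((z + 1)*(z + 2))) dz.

-8*log(2) + 5*log(3)

Factor the denominator: z**2 + 3*z + 2 = (z + 2)(z + 1).
Partial fractions: (-z + 1)/((z + 1)*(z + 2)) = -3/(z + 2) + 2/(z + 1).
An antiderivative is F(z) = 2*log(z + 1) - 3*log(z + 2).
Then F(2) - F(1) = (log(9/64)) - (log(4/27)) = -8*log(2) + 5*log(3).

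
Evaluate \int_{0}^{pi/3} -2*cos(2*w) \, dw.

-sqrt(3)/2

An antiderivative is F(w) = -sin(2*w).
Then F(pi/3) - F(0) = (-sqrt(3)/2) - (0) = -sqrt(3)/2.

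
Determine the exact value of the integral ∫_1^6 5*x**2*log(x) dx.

-1075/9 + 360*log(2) + 360*log(3)

Integrate by parts once (u = ln x, dv = 5*x**2 dx).
An antiderivative is F(x) = 5*x**3*(3*log(x) - 1)/9.
Then F(6) - F(1) = (-120 + 360*log(2) + 360*log(3)) - (-5/9) = -1075/9 + 360*log(2) + 360*log(3).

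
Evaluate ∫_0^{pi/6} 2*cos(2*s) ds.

An antiderivative is F(s) = sin(2*s).
Then F(pi/6) - F(0) = (sqrt(3)/2) - (0) = sqrt(3)/2.

sqrt(3)/2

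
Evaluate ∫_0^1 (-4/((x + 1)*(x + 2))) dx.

Factor the denominator: x**2 + 3*x + 2 = (x + 2)(x + 1).
Partial fractions: -4/((x + 1)*(x + 2)) = 4/(x + 2) - 4/(x + 1).
An antiderivative is F(x) = -4*log(x + 1) + 4*log(x + 2).
Then F(1) - F(0) = (log(81/16)) - (log(16)) = -8*log(2) + 4*log(3).

-8*log(2) + 4*log(3)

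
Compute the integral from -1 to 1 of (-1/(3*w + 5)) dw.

An antiderivative is F(w) = -log(3*w + 5)/3.
Then F(1) - F(-1) = (-log(2)) - (-log(2)/3) = -2*log(2)/3.

-2*log(2)/3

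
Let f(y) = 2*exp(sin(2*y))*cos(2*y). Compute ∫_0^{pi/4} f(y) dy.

Let u = sin(2*y), so du = 2*cos(2*y) dy. When y = 0, u = 0; when y = pi/4, u = 1.
The integral becomes ∫ exp(u) du from 0 to 1, with antiderivative exp(u).
Back in y: F(y) = exp(sin(2*y)).
Then F(pi/4) - F(0) = (E) - (1) = -1 + E.

-1 + E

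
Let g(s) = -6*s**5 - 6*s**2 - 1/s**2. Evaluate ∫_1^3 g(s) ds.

By the power rule, an antiderivative is F(s) = -s**6 - 2*s**3 + 1/s.
Then F(3) - F(1) = (-2348/3) - (-2) = -2342/3.

-2342/3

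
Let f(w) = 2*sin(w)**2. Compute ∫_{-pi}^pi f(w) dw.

2*pi

Use the identity sin^2(w) = (1 - cos(2*w))/2.
An antiderivative is F(w) = w - sin(2*w)/2.
Then F(pi) - F(-pi) = (pi) - (-pi) = 2*pi.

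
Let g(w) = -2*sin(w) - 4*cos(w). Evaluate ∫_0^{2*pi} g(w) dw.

An antiderivative is F(w) = -4*sin(w) + 2*cos(w).
Then F(2*pi) - F(0) = (2) - (2) = 0.

0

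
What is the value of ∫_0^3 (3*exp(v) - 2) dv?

An antiderivative is F(v) = -2*v + 3*exp(v).
Then F(3) - F(0) = (-6 + 3*exp(3)) - (3) = -9 + 3*exp(3).

-9 + 3*exp(3)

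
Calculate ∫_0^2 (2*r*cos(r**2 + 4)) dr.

Let u = r**2 + 4, so du = 2*r dr. When r = 0, u = 4; when r = 2, u = 8.
The integral becomes ∫ cos(u) du from 4 to 8, with antiderivative sin(u).
Back in r: F(r) = sin(r**2 + 4).
Then F(2) - F(0) = (sin(8)) - (sin(4)) = -sin(4) + sin(8).

-sin(4) + sin(8)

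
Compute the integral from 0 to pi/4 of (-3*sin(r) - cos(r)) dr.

An antiderivative is F(r) = -sin(r) + 3*cos(r).
Then F(pi/4) - F(0) = (sqrt(2)) - (3) = -3 + sqrt(2).

-3 + sqrt(2)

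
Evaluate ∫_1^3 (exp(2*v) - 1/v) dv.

An antiderivative is F(v) = exp(2*v)/2 - log(v).
Then F(3) - F(1) = (-log(3) + exp(6)/2) - (exp(2)/2) = -exp(2)/2 - log(3) + exp(6)/2.

-exp(2)/2 - log(3) + exp(6)/2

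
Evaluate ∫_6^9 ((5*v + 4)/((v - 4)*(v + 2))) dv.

Factor the denominator: v**2 - 2*v - 8 = (v + 2)(v - 4).
Partial fractions: (5*v + 4)/((v - 4)*(v + 2)) = 1/(v + 2) + 4/(v - 4).
An antiderivative is F(v) = 4*log(v - 4) + log(v + 2).
Then F(9) - F(6) = (log(11) + 4*log(5)) - (7*log(2)) = -7*log(2) + log(11) + 4*log(5).

-7*log(2) + log(11) + 4*log(5)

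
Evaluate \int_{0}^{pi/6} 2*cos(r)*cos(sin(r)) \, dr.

Let u = sin(r), so du = cos(r) dr. When r = 0, u = 0; when r = pi/6, u = 1/2.
The integral becomes 2·∫ cos(u) du from 0 to 1/2, with antiderivative 2*sin(u).
Back in r: F(r) = 2*sin(sin(r)).
Then F(pi/6) - F(0) = (2*sin(1/2)) - (0) = 2*sin(1/2).

2*sin(1/2)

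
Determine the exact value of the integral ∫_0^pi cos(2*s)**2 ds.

pi/2

Use the identity cos^2(2*s) = (1 + cos(4*s))/2.
An antiderivative is F(s) = s/2 + sin(4*s)/8.
Then F(pi) - F(0) = (pi/2) - (0) = pi/2.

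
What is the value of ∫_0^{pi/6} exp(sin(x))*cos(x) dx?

-1 + exp(1/2)

Let u = sin(x), so du = cos(x) dx. When x = 0, u = 0; when x = pi/6, u = 1/2.
The integral becomes ∫ exp(u) du from 0 to 1/2, with antiderivative exp(u).
Back in x: F(x) = exp(sin(x)).
Then F(pi/6) - F(0) = (exp(1/2)) - (1) = -1 + exp(1/2).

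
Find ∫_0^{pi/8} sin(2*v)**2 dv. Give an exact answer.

-1/8 + pi/16

Use the identity sin^2(2*v) = (1 - cos(4*v))/2.
An antiderivative is F(v) = v/2 - sin(4*v)/8.
Then F(pi/8) - F(0) = (-1/8 + pi/16) - (0) = -1/8 + pi/16.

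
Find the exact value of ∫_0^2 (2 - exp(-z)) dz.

exp(-2) + 3

An antiderivative is F(z) = 2*z + exp(-z).
Then F(2) - F(0) = (exp(-2) + 4) - (1) = exp(-2) + 3.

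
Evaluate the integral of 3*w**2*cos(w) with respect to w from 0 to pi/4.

3*sqrt(2)*(-32 + pi**2 + 8*pi)/32

Integrate by parts twice (u = w^2, dv = 3*cos(w) dw).
An antiderivative is F(w) = 3*w**2*sin(w) + 6*w*cos(w) - 6*sin(w).
Then F(pi/4) - F(0) = (3*sqrt(2)*(-32 + pi**2 + 8*pi)/32) - (0) = 3*sqrt(2)*(-32 + pi**2 + 8*pi)/32.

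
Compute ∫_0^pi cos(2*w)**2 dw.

Use the identity cos^2(2*w) = (1 + cos(4*w))/2.
An antiderivative is F(w) = w/2 + sin(4*w)/8.
Then F(pi) - F(0) = (pi/2) - (0) = pi/2.

pi/2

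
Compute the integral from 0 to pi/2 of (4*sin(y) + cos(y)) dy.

5

An antiderivative is F(y) = sin(y) - 4*cos(y).
Then F(pi/2) - F(0) = (1) - (-4) = 5.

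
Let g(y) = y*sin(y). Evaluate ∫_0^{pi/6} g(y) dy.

-sqrt(3)*pi/12 + 1/2

Integrate by parts once (u = y, dv = sin(y) dy).
An antiderivative is F(y) = -y*cos(y) + sin(y).
Then F(pi/6) - F(0) = (-sqrt(3)*pi/12 + 1/2) - (0) = -sqrt(3)*pi/12 + 1/2.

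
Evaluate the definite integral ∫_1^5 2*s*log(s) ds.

Integrate by parts once (u = ln s, dv = 2*s ds).
An antiderivative is F(s) = s**2*(2*log(s) - 1)/2.
Then F(5) - F(1) = (-25/2 + 25*log(5)) - (-1/2) = -12 + 25*log(5).

-12 + 25*log(5)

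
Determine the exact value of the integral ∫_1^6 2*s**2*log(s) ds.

-430/9 + 144*log(2) + 144*log(3)

Integrate by parts once (u = ln s, dv = 2*s**2 ds).
An antiderivative is F(s) = 2*s**3*(3*log(s) - 1)/9.
Then F(6) - F(1) = (-48 + 144*log(2) + 144*log(3)) - (-2/9) = -430/9 + 144*log(2) + 144*log(3).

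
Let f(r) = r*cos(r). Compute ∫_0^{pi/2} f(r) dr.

-1 + pi/2

Integrate by parts once (u = r, dv = cos(r) dr).
An antiderivative is F(r) = r*sin(r) + cos(r).
Then F(pi/2) - F(0) = (pi/2) - (1) = -1 + pi/2.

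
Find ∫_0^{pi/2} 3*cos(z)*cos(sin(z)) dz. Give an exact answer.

Let u = sin(z), so du = cos(z) dz. When z = 0, u = 0; when z = pi/2, u = 1.
The integral becomes 3·∫ cos(u) du from 0 to 1, with antiderivative 3*sin(u).
Back in z: F(z) = 3*sin(sin(z)).
Then F(pi/2) - F(0) = (3*sin(1)) - (0) = 3*sin(1).

3*sin(1)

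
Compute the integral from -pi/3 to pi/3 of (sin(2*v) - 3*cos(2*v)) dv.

-3*sqrt(3)/2

An antiderivative is F(v) = -3*sin(2*v)/2 - cos(2*v)/2.
Then F(pi/3) - F(-pi/3) = (1/4 - 3*sqrt(3)/4) - (1/4 + 3*sqrt(3)/4) = -3*sqrt(3)/2.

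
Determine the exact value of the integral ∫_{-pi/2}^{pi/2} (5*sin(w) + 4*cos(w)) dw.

8

An antiderivative is F(w) = 4*sin(w) - 5*cos(w).
Then F(pi/2) - F(-pi/2) = (4) - (-4) = 8.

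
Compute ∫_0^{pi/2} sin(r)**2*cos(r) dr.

1/3

Let u = sin(r), so du = cos(r) dr. When r = 0, u = 0; when r = pi/2, u = 1.
The integral becomes ∫ u**2 du from 0 to 1, with antiderivative u**3/3.
Back in r: F(r) = sin(r)**3/3.
Then F(pi/2) - F(0) = (1/3) - (0) = 1/3.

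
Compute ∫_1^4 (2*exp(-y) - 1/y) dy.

An antiderivative is F(y) = -log(y) - 2*exp(-y).
Then F(4) - F(1) = ((-log(4**exp(4)) - 2)*exp(-4)) - (-2*exp(-1)) = (-log(4**exp(4)) - 2 + 2*exp(3))*exp(-4).

(-log(4**exp(4)) - 2 + 2*exp(3))*exp(-4)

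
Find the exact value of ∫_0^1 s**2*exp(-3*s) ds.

2/27 - 17*exp(-3)/27

Integrate by parts twice (u = s^2, dv = exp(-3*s) ds).
An antiderivative is F(s) = (-9*s**2 - 6*s - 2)*exp(-3*s)/27.
Then F(1) - F(0) = (-17*exp(-3)/27) - (-2/27) = 2/27 - 17*exp(-3)/27.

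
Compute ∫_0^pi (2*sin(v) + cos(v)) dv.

4

An antiderivative is F(v) = sin(v) - 2*cos(v).
Then F(pi) - F(0) = (2) - (-2) = 4.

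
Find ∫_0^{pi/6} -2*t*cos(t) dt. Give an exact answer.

-sqrt(3) - pi/6 + 2

Integrate by parts once (u = t, dv = -2*cos(t) dt).
An antiderivative is F(t) = -2*t*sin(t) - 2*cos(t).
Then F(pi/6) - F(0) = (-sqrt(3) - pi/6) - (-2) = -sqrt(3) - pi/6 + 2.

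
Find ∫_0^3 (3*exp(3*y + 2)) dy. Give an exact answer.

-exp(2) + exp(11)

Let u = 3*y + 2, so du = 3 dy. When y = 0, u = 2; when y = 3, u = 11.
The integral becomes ∫ exp(u) du from 2 to 11, with antiderivative exp(u).
Back in y: F(y) = exp(3*y + 2).
Then F(3) - F(0) = (exp(11)) - (exp(2)) = -exp(2) + exp(11).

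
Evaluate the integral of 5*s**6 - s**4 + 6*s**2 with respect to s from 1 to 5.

By the power rule, an antiderivative is F(s) = 5*s**7/7 - s**5/5 + 2*s**3.
Then F(5) - F(1) = (388000/7) - (88/35) = 1939912/35.

1939912/35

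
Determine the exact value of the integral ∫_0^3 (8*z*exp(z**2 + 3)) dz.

Let u = z**2 + 3, so du = 2*z dz. When z = 0, u = 3; when z = 3, u = 12.
The integral becomes 4·∫ exp(u) du from 3 to 12, with antiderivative 4*exp(u).
Back in z: F(z) = 4*exp(z**2 + 3).
Then F(3) - F(0) = (4*exp(12)) - (4*exp(3)) = -4*(1 - exp(9))*exp(3).

-4*(1 - exp(9))*exp(3)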